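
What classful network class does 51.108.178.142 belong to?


First octet: 51
Binary: 00110011
0xxxxxxx -> Class A (1-126)
Class A, default mask 255.0.0.0 (/8)


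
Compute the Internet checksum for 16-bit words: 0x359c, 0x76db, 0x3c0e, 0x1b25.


Sum all words (with carry folding):
+ 0x359c = 0x359c
+ 0x76db = 0xac77
+ 0x3c0e = 0xe885
+ 0x1b25 = 0x03ab
One's complement: ~0x03ab
Checksum = 0xfc54


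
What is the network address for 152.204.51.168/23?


IP:   10011000.11001100.00110011.10101000
Mask: 11111111.11111111.11111110.00000000
AND operation:
Net:  10011000.11001100.00110010.00000000
Network: 152.204.50.0/23


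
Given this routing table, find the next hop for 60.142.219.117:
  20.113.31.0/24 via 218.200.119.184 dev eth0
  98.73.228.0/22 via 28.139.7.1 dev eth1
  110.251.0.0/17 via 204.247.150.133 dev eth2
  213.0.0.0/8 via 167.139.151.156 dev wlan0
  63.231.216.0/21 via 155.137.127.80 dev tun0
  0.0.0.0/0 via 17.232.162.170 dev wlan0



Longest prefix match for 60.142.219.117:
  /24 20.113.31.0: no
  /22 98.73.228.0: no
  /17 110.251.0.0: no
  /8 213.0.0.0: no
  /21 63.231.216.0: no
  /0 0.0.0.0: MATCH
Selected: next-hop 17.232.162.170 via wlan0 (matched /0)


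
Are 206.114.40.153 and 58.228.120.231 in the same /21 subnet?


Mask: 255.255.248.0
206.114.40.153 AND mask = 206.114.40.0
58.228.120.231 AND mask = 58.228.120.0
No, different subnets (206.114.40.0 vs 58.228.120.0)


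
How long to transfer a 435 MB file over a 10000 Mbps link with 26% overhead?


Effective throughput = 10000 * (1 - 26/100) = 7400 Mbps
File size in Mb = 435 * 8 = 3480 Mb
Time = 3480 / 7400
Time = 0.4703 seconds


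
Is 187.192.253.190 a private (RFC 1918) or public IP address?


RFC 1918 private ranges:
  10.0.0.0/8 (10.0.0.0 - 10.255.255.255)
  172.16.0.0/12 (172.16.0.0 - 172.31.255.255)
  192.168.0.0/16 (192.168.0.0 - 192.168.255.255)
Public (not in any RFC 1918 range)


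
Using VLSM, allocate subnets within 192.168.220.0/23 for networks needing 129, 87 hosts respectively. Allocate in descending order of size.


129 hosts -> /24 (254 usable): 192.168.220.0/24
87 hosts -> /25 (126 usable): 192.168.221.0/25
Allocation: 192.168.220.0/24 (129 hosts, 254 usable); 192.168.221.0/25 (87 hosts, 126 usable)


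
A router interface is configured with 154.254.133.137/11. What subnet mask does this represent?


/11 means 11 network bits, 21 host bits
Binary: 11111111111000000000000000000000
Mask: 255.224.0.0


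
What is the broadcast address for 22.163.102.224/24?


Network: 22.163.102.0/24
Host bits = 8
Set all host bits to 1:
Broadcast: 22.163.102.255


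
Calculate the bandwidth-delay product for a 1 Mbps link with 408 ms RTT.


BDP = bandwidth * RTT
= 1 Mbps * 408 ms
= 1 * 1e6 * 408 / 1000 bits
= 408000 bits
= 51000 bytes
= 49.8047 KB
BDP = 408000 bits (51000 bytes)


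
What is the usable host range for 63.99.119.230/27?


Network: 63.99.119.224
Broadcast: 63.99.119.255
First usable = network + 1
Last usable = broadcast - 1
Range: 63.99.119.225 to 63.99.119.254


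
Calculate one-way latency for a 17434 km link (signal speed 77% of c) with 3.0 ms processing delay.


Speed = 0.77 * 3e5 km/s = 231000 km/s
Propagation delay = 17434 / 231000 = 0.0755 s = 75.4719 ms
Processing delay = 3.0 ms
Total one-way latency = 78.4719 ms


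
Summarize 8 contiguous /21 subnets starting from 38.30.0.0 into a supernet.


Original prefix: /21
Number of subnets: 8 = 2^3
New prefix = 21 - 3 = 18
Supernet: 38.30.0.0/18


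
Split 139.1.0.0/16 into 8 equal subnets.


New prefix = 16 + 3 = 19
Each subnet has 8192 addresses
  139.1.0.0/19
  139.1.32.0/19
  139.1.64.0/19
  139.1.96.0/19
  139.1.128.0/19
  139.1.160.0/19
  139.1.192.0/19
  139.1.224.0/19
Subnets: 139.1.0.0/19, 139.1.32.0/19, 139.1.64.0/19, 139.1.96.0/19, 139.1.128.0/19, 139.1.160.0/19, 139.1.192.0/19, 139.1.224.0/19


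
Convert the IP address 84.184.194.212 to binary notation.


84 = 01010100
184 = 10111000
194 = 11000010
212 = 11010100
Binary: 01010100.10111000.11000010.11010100


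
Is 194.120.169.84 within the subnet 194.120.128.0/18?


Subnet network: 194.120.128.0
Test IP AND mask: 194.120.128.0
Yes, 194.120.169.84 is in 194.120.128.0/18


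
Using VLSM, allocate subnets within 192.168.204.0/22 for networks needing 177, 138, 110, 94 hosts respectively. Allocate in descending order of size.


177 hosts -> /24 (254 usable): 192.168.204.0/24
138 hosts -> /24 (254 usable): 192.168.205.0/24
110 hosts -> /25 (126 usable): 192.168.206.0/25
94 hosts -> /25 (126 usable): 192.168.206.128/25
Allocation: 192.168.204.0/24 (177 hosts, 254 usable); 192.168.205.0/24 (138 hosts, 254 usable); 192.168.206.0/25 (110 hosts, 126 usable); 192.168.206.128/25 (94 hosts, 126 usable)


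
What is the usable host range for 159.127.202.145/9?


Network: 159.0.0.0
Broadcast: 159.127.255.255
First usable = network + 1
Last usable = broadcast - 1
Range: 159.0.0.1 to 159.127.255.254


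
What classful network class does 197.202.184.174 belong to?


First octet: 197
Binary: 11000101
110xxxxx -> Class C (192-223)
Class C, default mask 255.255.255.0 (/24)


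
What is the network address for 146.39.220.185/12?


IP:   10010010.00100111.11011100.10111001
Mask: 11111111.11110000.00000000.00000000
AND operation:
Net:  10010010.00100000.00000000.00000000
Network: 146.32.0.0/12


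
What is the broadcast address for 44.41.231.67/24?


Network: 44.41.231.0/24
Host bits = 8
Set all host bits to 1:
Broadcast: 44.41.231.255


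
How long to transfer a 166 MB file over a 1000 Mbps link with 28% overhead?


Effective throughput = 1000 * (1 - 28/100) = 720 Mbps
File size in Mb = 166 * 8 = 1328 Mb
Time = 1328 / 720
Time = 1.8444 seconds


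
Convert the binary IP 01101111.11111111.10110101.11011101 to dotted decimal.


01101111 = 111
11111111 = 255
10110101 = 181
11011101 = 221
IP: 111.255.181.221


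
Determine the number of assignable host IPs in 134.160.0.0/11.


Host bits = 32 - 11 = 21
Total addresses = 2^21 = 2097152
Usable = total - 2 (network and broadcast)
Usable hosts: 2097150


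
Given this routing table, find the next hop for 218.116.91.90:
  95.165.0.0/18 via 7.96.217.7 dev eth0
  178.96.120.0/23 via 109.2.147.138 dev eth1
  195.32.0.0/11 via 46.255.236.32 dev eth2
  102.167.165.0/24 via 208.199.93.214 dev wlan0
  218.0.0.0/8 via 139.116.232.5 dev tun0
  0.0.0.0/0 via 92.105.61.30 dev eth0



Longest prefix match for 218.116.91.90:
  /18 95.165.0.0: no
  /23 178.96.120.0: no
  /11 195.32.0.0: no
  /24 102.167.165.0: no
  /8 218.0.0.0: MATCH
  /0 0.0.0.0: MATCH
Selected: next-hop 139.116.232.5 via tun0 (matched /8)


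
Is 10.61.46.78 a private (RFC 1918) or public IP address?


RFC 1918 private ranges:
  10.0.0.0/8 (10.0.0.0 - 10.255.255.255)
  172.16.0.0/12 (172.16.0.0 - 172.31.255.255)
  192.168.0.0/16 (192.168.0.0 - 192.168.255.255)
Private (in 10.0.0.0/8)


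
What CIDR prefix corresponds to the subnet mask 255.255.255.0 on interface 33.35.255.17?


Binary: 11111111.11111111.11111111.00000000
Count leading 1s
Prefix: /24


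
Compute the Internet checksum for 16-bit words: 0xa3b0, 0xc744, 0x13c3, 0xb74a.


Sum all words (with carry folding):
+ 0xa3b0 = 0xa3b0
+ 0xc744 = 0x6af5
+ 0x13c3 = 0x7eb8
+ 0xb74a = 0x3603
One's complement: ~0x3603
Checksum = 0xc9fc


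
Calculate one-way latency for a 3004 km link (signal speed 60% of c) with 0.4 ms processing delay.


Speed = 0.6 * 3e5 km/s = 180000 km/s
Propagation delay = 3004 / 180000 = 0.0167 s = 16.6889 ms
Processing delay = 0.4 ms
Total one-way latency = 17.0889 ms


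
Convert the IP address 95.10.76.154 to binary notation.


95 = 01011111
10 = 00001010
76 = 01001100
154 = 10011010
Binary: 01011111.00001010.01001100.10011010


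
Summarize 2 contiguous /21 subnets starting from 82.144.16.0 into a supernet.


Original prefix: /21
Number of subnets: 2 = 2^1
New prefix = 21 - 1 = 20
Supernet: 82.144.16.0/20


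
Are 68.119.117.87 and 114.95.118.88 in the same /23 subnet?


Mask: 255.255.254.0
68.119.117.87 AND mask = 68.119.116.0
114.95.118.88 AND mask = 114.95.118.0
No, different subnets (68.119.116.0 vs 114.95.118.0)


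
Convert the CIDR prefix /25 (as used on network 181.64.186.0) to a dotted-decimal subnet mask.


/25 means 25 network bits, 7 host bits
Binary: 11111111111111111111111110000000
Mask: 255.255.255.128


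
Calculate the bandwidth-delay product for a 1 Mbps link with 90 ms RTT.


BDP = bandwidth * RTT
= 1 Mbps * 90 ms
= 1 * 1e6 * 90 / 1000 bits
= 90000 bits
= 11250 bytes
= 10.9863 KB
BDP = 90000 bits (11250 bytes)


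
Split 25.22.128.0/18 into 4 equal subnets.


New prefix = 18 + 2 = 20
Each subnet has 4096 addresses
  25.22.128.0/20
  25.22.144.0/20
  25.22.160.0/20
  25.22.176.0/20
Subnets: 25.22.128.0/20, 25.22.144.0/20, 25.22.160.0/20, 25.22.176.0/20


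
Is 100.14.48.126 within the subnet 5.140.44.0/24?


Subnet network: 5.140.44.0
Test IP AND mask: 100.14.48.0
No, 100.14.48.126 is not in 5.140.44.0/24


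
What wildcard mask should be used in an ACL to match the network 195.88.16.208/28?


Subnet mask: 255.255.255.240
Wildcard = 255.255.255.255 - subnet mask
255 - 255 = 0
255 - 255 = 0
255 - 255 = 0
255 - 240 = 15
Wildcard: 0.0.0.15


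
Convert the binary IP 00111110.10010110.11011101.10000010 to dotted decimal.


00111110 = 62
10010110 = 150
11011101 = 221
10000010 = 130
IP: 62.150.221.130


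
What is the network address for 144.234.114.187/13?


IP:   10010000.11101010.01110010.10111011
Mask: 11111111.11111000.00000000.00000000
AND operation:
Net:  10010000.11101000.00000000.00000000
Network: 144.232.0.0/13


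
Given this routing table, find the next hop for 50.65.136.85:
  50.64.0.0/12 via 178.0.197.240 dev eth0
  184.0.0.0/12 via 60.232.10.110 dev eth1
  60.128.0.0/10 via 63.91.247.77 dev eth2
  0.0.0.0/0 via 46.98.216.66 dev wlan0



Longest prefix match for 50.65.136.85:
  /12 50.64.0.0: MATCH
  /12 184.0.0.0: no
  /10 60.128.0.0: no
  /0 0.0.0.0: MATCH
Selected: next-hop 178.0.197.240 via eth0 (matched /12)


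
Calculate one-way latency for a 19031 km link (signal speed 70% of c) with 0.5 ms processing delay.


Speed = 0.7 * 3e5 km/s = 210000 km/s
Propagation delay = 19031 / 210000 = 0.0906 s = 90.6238 ms
Processing delay = 0.5 ms
Total one-way latency = 91.1238 ms


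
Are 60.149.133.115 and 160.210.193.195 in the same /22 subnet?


Mask: 255.255.252.0
60.149.133.115 AND mask = 60.149.132.0
160.210.193.195 AND mask = 160.210.192.0
No, different subnets (60.149.132.0 vs 160.210.192.0)


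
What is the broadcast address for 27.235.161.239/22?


Network: 27.235.160.0/22
Host bits = 10
Set all host bits to 1:
Broadcast: 27.235.163.255


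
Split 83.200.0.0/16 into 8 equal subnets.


New prefix = 16 + 3 = 19
Each subnet has 8192 addresses
  83.200.0.0/19
  83.200.32.0/19
  83.200.64.0/19
  83.200.96.0/19
  83.200.128.0/19
  83.200.160.0/19
  83.200.192.0/19
  83.200.224.0/19
Subnets: 83.200.0.0/19, 83.200.32.0/19, 83.200.64.0/19, 83.200.96.0/19, 83.200.128.0/19, 83.200.160.0/19, 83.200.192.0/19, 83.200.224.0/19


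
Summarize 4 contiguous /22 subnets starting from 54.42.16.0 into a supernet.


Original prefix: /22
Number of subnets: 4 = 2^2
New prefix = 22 - 2 = 20
Supernet: 54.42.16.0/20


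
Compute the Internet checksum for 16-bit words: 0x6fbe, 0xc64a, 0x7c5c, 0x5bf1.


Sum all words (with carry folding):
+ 0x6fbe = 0x6fbe
+ 0xc64a = 0x3609
+ 0x7c5c = 0xb265
+ 0x5bf1 = 0x0e57
One's complement: ~0x0e57
Checksum = 0xf1a8


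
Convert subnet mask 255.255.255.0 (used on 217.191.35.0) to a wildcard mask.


Subnet mask: 255.255.255.0
Wildcard = 255.255.255.255 - subnet mask
255 - 255 = 0
255 - 255 = 0
255 - 255 = 0
255 - 0 = 255
Wildcard: 0.0.0.255


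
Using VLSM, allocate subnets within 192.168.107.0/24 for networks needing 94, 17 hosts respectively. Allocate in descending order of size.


94 hosts -> /25 (126 usable): 192.168.107.0/25
17 hosts -> /27 (30 usable): 192.168.107.128/27
Allocation: 192.168.107.0/25 (94 hosts, 126 usable); 192.168.107.128/27 (17 hosts, 30 usable)


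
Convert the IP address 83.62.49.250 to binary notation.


83 = 01010011
62 = 00111110
49 = 00110001
250 = 11111010
Binary: 01010011.00111110.00110001.11111010


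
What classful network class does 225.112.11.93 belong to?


First octet: 225
Binary: 11100001
1110xxxx -> Class D (224-239)
Class D (multicast), default mask N/A


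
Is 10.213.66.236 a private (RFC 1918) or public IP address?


RFC 1918 private ranges:
  10.0.0.0/8 (10.0.0.0 - 10.255.255.255)
  172.16.0.0/12 (172.16.0.0 - 172.31.255.255)
  192.168.0.0/16 (192.168.0.0 - 192.168.255.255)
Private (in 10.0.0.0/8)


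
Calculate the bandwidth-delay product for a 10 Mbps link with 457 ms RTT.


BDP = bandwidth * RTT
= 10 Mbps * 457 ms
= 10 * 1e6 * 457 / 1000 bits
= 4570000 bits
= 571250 bytes
= 557.8613 KB
BDP = 4570000 bits (571250 bytes)


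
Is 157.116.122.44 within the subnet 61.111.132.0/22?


Subnet network: 61.111.132.0
Test IP AND mask: 157.116.120.0
No, 157.116.122.44 is not in 61.111.132.0/22


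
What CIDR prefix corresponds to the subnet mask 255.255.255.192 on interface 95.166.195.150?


Binary: 11111111.11111111.11111111.11000000
Count leading 1s
Prefix: /26


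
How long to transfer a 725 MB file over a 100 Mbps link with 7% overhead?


Effective throughput = 100 * (1 - 7/100) = 93 Mbps
File size in Mb = 725 * 8 = 5800 Mb
Time = 5800 / 93
Time = 62.3656 seconds


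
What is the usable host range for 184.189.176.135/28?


Network: 184.189.176.128
Broadcast: 184.189.176.143
First usable = network + 1
Last usable = broadcast - 1
Range: 184.189.176.129 to 184.189.176.142


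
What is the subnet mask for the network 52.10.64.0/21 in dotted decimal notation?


/21 means 21 network bits, 11 host bits
Binary: 11111111111111111111100000000000
Mask: 255.255.248.0


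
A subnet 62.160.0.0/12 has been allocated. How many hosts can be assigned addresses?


Host bits = 32 - 12 = 20
Total addresses = 2^20 = 1048576
Usable = total - 2 (network and broadcast)
Usable hosts: 1048574


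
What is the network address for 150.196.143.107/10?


IP:   10010110.11000100.10001111.01101011
Mask: 11111111.11000000.00000000.00000000
AND operation:
Net:  10010110.11000000.00000000.00000000
Network: 150.192.0.0/10


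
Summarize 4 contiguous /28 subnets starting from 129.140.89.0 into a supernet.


Original prefix: /28
Number of subnets: 4 = 2^2
New prefix = 28 - 2 = 26
Supernet: 129.140.89.0/26


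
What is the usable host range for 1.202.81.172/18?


Network: 1.202.64.0
Broadcast: 1.202.127.255
First usable = network + 1
Last usable = broadcast - 1
Range: 1.202.64.1 to 1.202.127.254


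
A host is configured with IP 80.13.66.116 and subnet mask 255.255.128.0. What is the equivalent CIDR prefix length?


Binary: 11111111.11111111.10000000.00000000
Count leading 1s
Prefix: /17


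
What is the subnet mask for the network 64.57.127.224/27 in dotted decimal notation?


/27 means 27 network bits, 5 host bits
Binary: 11111111111111111111111111100000
Mask: 255.255.255.224


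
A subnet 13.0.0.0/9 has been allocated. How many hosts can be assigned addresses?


Host bits = 32 - 9 = 23
Total addresses = 2^23 = 8388608
Usable = total - 2 (network and broadcast)
Usable hosts: 8388606


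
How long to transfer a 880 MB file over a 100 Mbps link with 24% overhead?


Effective throughput = 100 * (1 - 24/100) = 76 Mbps
File size in Mb = 880 * 8 = 7040 Mb
Time = 7040 / 76
Time = 92.6316 seconds


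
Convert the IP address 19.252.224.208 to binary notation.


19 = 00010011
252 = 11111100
224 = 11100000
208 = 11010000
Binary: 00010011.11111100.11100000.11010000


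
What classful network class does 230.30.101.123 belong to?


First octet: 230
Binary: 11100110
1110xxxx -> Class D (224-239)
Class D (multicast), default mask N/A


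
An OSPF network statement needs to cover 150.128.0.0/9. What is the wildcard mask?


Subnet mask: 255.128.0.0
Wildcard = 255.255.255.255 - subnet mask
255 - 255 = 0
255 - 128 = 127
255 - 0 = 255
255 - 0 = 255
Wildcard: 0.127.255.255


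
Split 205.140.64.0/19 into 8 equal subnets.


New prefix = 19 + 3 = 22
Each subnet has 1024 addresses
  205.140.64.0/22
  205.140.68.0/22
  205.140.72.0/22
  205.140.76.0/22
  205.140.80.0/22
  205.140.84.0/22
  205.140.88.0/22
  205.140.92.0/22
Subnets: 205.140.64.0/22, 205.140.68.0/22, 205.140.72.0/22, 205.140.76.0/22, 205.140.80.0/22, 205.140.84.0/22, 205.140.88.0/22, 205.140.92.0/22


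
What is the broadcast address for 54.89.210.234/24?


Network: 54.89.210.0/24
Host bits = 8
Set all host bits to 1:
Broadcast: 54.89.210.255


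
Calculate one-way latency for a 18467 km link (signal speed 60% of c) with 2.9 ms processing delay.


Speed = 0.6 * 3e5 km/s = 180000 km/s
Propagation delay = 18467 / 180000 = 0.1026 s = 102.5944 ms
Processing delay = 2.9 ms
Total one-way latency = 105.4944 ms


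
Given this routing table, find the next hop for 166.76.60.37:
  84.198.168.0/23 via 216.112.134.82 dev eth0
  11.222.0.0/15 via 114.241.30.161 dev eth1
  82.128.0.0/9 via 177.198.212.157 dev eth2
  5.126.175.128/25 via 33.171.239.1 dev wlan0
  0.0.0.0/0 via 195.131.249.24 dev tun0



Longest prefix match for 166.76.60.37:
  /23 84.198.168.0: no
  /15 11.222.0.0: no
  /9 82.128.0.0: no
  /25 5.126.175.128: no
  /0 0.0.0.0: MATCH
Selected: next-hop 195.131.249.24 via tun0 (matched /0)


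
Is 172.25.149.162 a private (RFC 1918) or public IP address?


RFC 1918 private ranges:
  10.0.0.0/8 (10.0.0.0 - 10.255.255.255)
  172.16.0.0/12 (172.16.0.0 - 172.31.255.255)
  192.168.0.0/16 (192.168.0.0 - 192.168.255.255)
Private (in 172.16.0.0/12)


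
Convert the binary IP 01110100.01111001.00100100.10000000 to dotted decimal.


01110100 = 116
01111001 = 121
00100100 = 36
10000000 = 128
IP: 116.121.36.128


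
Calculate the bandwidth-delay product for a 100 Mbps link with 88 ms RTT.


BDP = bandwidth * RTT
= 100 Mbps * 88 ms
= 100 * 1e6 * 88 / 1000 bits
= 8800000 bits
= 1100000 bytes
= 1074.2188 KB
BDP = 8800000 bits (1100000 bytes)


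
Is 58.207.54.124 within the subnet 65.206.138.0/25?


Subnet network: 65.206.138.0
Test IP AND mask: 58.207.54.0
No, 58.207.54.124 is not in 65.206.138.0/25


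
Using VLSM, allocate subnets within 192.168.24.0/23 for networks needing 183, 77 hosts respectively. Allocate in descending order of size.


183 hosts -> /24 (254 usable): 192.168.24.0/24
77 hosts -> /25 (126 usable): 192.168.25.0/25
Allocation: 192.168.24.0/24 (183 hosts, 254 usable); 192.168.25.0/25 (77 hosts, 126 usable)


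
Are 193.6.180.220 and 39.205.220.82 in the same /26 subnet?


Mask: 255.255.255.192
193.6.180.220 AND mask = 193.6.180.192
39.205.220.82 AND mask = 39.205.220.64
No, different subnets (193.6.180.192 vs 39.205.220.64)


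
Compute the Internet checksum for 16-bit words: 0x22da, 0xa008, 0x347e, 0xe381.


Sum all words (with carry folding):
+ 0x22da = 0x22da
+ 0xa008 = 0xc2e2
+ 0x347e = 0xf760
+ 0xe381 = 0xdae2
One's complement: ~0xdae2
Checksum = 0x251d


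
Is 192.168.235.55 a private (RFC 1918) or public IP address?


RFC 1918 private ranges:
  10.0.0.0/8 (10.0.0.0 - 10.255.255.255)
  172.16.0.0/12 (172.16.0.0 - 172.31.255.255)
  192.168.0.0/16 (192.168.0.0 - 192.168.255.255)
Private (in 192.168.0.0/16)


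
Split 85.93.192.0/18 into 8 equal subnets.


New prefix = 18 + 3 = 21
Each subnet has 2048 addresses
  85.93.192.0/21
  85.93.200.0/21
  85.93.208.0/21
  85.93.216.0/21
  85.93.224.0/21
  85.93.232.0/21
  85.93.240.0/21
  85.93.248.0/21
Subnets: 85.93.192.0/21, 85.93.200.0/21, 85.93.208.0/21, 85.93.216.0/21, 85.93.224.0/21, 85.93.232.0/21, 85.93.240.0/21, 85.93.248.0/21


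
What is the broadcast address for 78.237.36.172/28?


Network: 78.237.36.160/28
Host bits = 4
Set all host bits to 1:
Broadcast: 78.237.36.175


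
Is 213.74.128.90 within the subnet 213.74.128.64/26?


Subnet network: 213.74.128.64
Test IP AND mask: 213.74.128.64
Yes, 213.74.128.90 is in 213.74.128.64/26


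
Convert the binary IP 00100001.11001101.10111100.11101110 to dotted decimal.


00100001 = 33
11001101 = 205
10111100 = 188
11101110 = 238
IP: 33.205.188.238


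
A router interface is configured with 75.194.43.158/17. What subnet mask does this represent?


/17 means 17 network bits, 15 host bits
Binary: 11111111111111111000000000000000
Mask: 255.255.128.0


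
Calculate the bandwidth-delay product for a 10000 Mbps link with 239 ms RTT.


BDP = bandwidth * RTT
= 10000 Mbps * 239 ms
= 10000 * 1e6 * 239 / 1000 bits
= 2390000000 bits
= 298750000 bytes
= 291748.0469 KB
BDP = 2390000000 bits (298750000 bytes)


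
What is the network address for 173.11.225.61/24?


IP:   10101101.00001011.11100001.00111101
Mask: 11111111.11111111.11111111.00000000
AND operation:
Net:  10101101.00001011.11100001.00000000
Network: 173.11.225.0/24


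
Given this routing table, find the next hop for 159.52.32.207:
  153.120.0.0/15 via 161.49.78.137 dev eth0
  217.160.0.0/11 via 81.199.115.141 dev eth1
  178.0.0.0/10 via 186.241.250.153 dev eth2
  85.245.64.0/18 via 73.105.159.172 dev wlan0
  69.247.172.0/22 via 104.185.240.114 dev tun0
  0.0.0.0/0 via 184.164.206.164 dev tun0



Longest prefix match for 159.52.32.207:
  /15 153.120.0.0: no
  /11 217.160.0.0: no
  /10 178.0.0.0: no
  /18 85.245.64.0: no
  /22 69.247.172.0: no
  /0 0.0.0.0: MATCH
Selected: next-hop 184.164.206.164 via tun0 (matched /0)


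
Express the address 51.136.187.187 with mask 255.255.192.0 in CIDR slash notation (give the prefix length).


Binary: 11111111.11111111.11000000.00000000
Count leading 1s
Prefix: /18


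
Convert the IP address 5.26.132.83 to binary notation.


5 = 00000101
26 = 00011010
132 = 10000100
83 = 01010011
Binary: 00000101.00011010.10000100.01010011


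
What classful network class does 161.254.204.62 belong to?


First octet: 161
Binary: 10100001
10xxxxxx -> Class B (128-191)
Class B, default mask 255.255.0.0 (/16)


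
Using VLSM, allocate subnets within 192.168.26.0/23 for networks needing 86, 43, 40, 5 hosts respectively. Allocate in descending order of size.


86 hosts -> /25 (126 usable): 192.168.26.0/25
43 hosts -> /26 (62 usable): 192.168.26.128/26
40 hosts -> /26 (62 usable): 192.168.26.192/26
5 hosts -> /29 (6 usable): 192.168.27.0/29
Allocation: 192.168.26.0/25 (86 hosts, 126 usable); 192.168.26.128/26 (43 hosts, 62 usable); 192.168.26.192/26 (40 hosts, 62 usable); 192.168.27.0/29 (5 hosts, 6 usable)


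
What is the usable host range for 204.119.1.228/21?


Network: 204.119.0.0
Broadcast: 204.119.7.255
First usable = network + 1
Last usable = broadcast - 1
Range: 204.119.0.1 to 204.119.7.254


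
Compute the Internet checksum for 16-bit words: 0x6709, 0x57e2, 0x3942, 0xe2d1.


Sum all words (with carry folding):
+ 0x6709 = 0x6709
+ 0x57e2 = 0xbeeb
+ 0x3942 = 0xf82d
+ 0xe2d1 = 0xdaff
One's complement: ~0xdaff
Checksum = 0x2500


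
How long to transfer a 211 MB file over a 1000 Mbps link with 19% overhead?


Effective throughput = 1000 * (1 - 19/100) = 810 Mbps
File size in Mb = 211 * 8 = 1688 Mb
Time = 1688 / 810
Time = 2.084 seconds


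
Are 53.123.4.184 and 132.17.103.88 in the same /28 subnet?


Mask: 255.255.255.240
53.123.4.184 AND mask = 53.123.4.176
132.17.103.88 AND mask = 132.17.103.80
No, different subnets (53.123.4.176 vs 132.17.103.80)


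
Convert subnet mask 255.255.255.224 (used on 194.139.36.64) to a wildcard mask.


Subnet mask: 255.255.255.224
Wildcard = 255.255.255.255 - subnet mask
255 - 255 = 0
255 - 255 = 0
255 - 255 = 0
255 - 224 = 31
Wildcard: 0.0.0.31


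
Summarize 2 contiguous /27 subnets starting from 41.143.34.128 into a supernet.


Original prefix: /27
Number of subnets: 2 = 2^1
New prefix = 27 - 1 = 26
Supernet: 41.143.34.128/26


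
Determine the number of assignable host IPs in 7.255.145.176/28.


Host bits = 32 - 28 = 4
Total addresses = 2^4 = 16
Usable = total - 2 (network and broadcast)
Usable hosts: 14


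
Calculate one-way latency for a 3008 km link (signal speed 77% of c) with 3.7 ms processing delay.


Speed = 0.77 * 3e5 km/s = 231000 km/s
Propagation delay = 3008 / 231000 = 0.013 s = 13.0216 ms
Processing delay = 3.7 ms
Total one-way latency = 16.7216 ms


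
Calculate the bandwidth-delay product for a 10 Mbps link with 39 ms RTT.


BDP = bandwidth * RTT
= 10 Mbps * 39 ms
= 10 * 1e6 * 39 / 1000 bits
= 390000 bits
= 48750 bytes
= 47.6074 KB
BDP = 390000 bits (48750 bytes)


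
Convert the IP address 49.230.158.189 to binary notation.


49 = 00110001
230 = 11100110
158 = 10011110
189 = 10111101
Binary: 00110001.11100110.10011110.10111101


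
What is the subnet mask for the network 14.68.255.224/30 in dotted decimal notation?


/30 means 30 network bits, 2 host bits
Binary: 11111111111111111111111111111100
Mask: 255.255.255.252


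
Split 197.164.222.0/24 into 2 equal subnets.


New prefix = 24 + 1 = 25
Each subnet has 128 addresses
  197.164.222.0/25
  197.164.222.128/25
Subnets: 197.164.222.0/25, 197.164.222.128/25


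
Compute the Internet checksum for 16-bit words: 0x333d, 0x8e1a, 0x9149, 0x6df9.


Sum all words (with carry folding):
+ 0x333d = 0x333d
+ 0x8e1a = 0xc157
+ 0x9149 = 0x52a1
+ 0x6df9 = 0xc09a
One's complement: ~0xc09a
Checksum = 0x3f65


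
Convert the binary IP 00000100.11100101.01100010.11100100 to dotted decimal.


00000100 = 4
11100101 = 229
01100010 = 98
11100100 = 228
IP: 4.229.98.228


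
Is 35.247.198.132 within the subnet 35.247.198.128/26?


Subnet network: 35.247.198.128
Test IP AND mask: 35.247.198.128
Yes, 35.247.198.132 is in 35.247.198.128/26


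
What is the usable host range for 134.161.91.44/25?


Network: 134.161.91.0
Broadcast: 134.161.91.127
First usable = network + 1
Last usable = broadcast - 1
Range: 134.161.91.1 to 134.161.91.126


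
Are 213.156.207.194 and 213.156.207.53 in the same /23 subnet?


Mask: 255.255.254.0
213.156.207.194 AND mask = 213.156.206.0
213.156.207.53 AND mask = 213.156.206.0
Yes, same subnet (213.156.206.0)


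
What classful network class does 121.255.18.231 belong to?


First octet: 121
Binary: 01111001
0xxxxxxx -> Class A (1-126)
Class A, default mask 255.0.0.0 (/8)


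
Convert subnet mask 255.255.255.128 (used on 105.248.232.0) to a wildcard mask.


Subnet mask: 255.255.255.128
Wildcard = 255.255.255.255 - subnet mask
255 - 255 = 0
255 - 255 = 0
255 - 255 = 0
255 - 128 = 127
Wildcard: 0.0.0.127


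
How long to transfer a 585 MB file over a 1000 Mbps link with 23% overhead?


Effective throughput = 1000 * (1 - 23/100) = 770 Mbps
File size in Mb = 585 * 8 = 4680 Mb
Time = 4680 / 770
Time = 6.0779 seconds


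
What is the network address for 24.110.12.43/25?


IP:   00011000.01101110.00001100.00101011
Mask: 11111111.11111111.11111111.10000000
AND operation:
Net:  00011000.01101110.00001100.00000000
Network: 24.110.12.0/25


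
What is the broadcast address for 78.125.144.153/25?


Network: 78.125.144.128/25
Host bits = 7
Set all host bits to 1:
Broadcast: 78.125.144.255


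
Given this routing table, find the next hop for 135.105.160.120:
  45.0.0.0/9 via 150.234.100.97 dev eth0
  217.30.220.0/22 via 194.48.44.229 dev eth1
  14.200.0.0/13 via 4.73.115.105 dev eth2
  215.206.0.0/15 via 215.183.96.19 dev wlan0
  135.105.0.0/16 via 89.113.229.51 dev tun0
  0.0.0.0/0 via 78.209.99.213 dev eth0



Longest prefix match for 135.105.160.120:
  /9 45.0.0.0: no
  /22 217.30.220.0: no
  /13 14.200.0.0: no
  /15 215.206.0.0: no
  /16 135.105.0.0: MATCH
  /0 0.0.0.0: MATCH
Selected: next-hop 89.113.229.51 via tun0 (matched /16)


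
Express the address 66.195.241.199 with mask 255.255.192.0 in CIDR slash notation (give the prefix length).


Binary: 11111111.11111111.11000000.00000000
Count leading 1s
Prefix: /18


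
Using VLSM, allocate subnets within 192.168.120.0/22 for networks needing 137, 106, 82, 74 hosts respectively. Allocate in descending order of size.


137 hosts -> /24 (254 usable): 192.168.120.0/24
106 hosts -> /25 (126 usable): 192.168.121.0/25
82 hosts -> /25 (126 usable): 192.168.121.128/25
74 hosts -> /25 (126 usable): 192.168.122.0/25
Allocation: 192.168.120.0/24 (137 hosts, 254 usable); 192.168.121.0/25 (106 hosts, 126 usable); 192.168.121.128/25 (82 hosts, 126 usable); 192.168.122.0/25 (74 hosts, 126 usable)


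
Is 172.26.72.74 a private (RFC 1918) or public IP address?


RFC 1918 private ranges:
  10.0.0.0/8 (10.0.0.0 - 10.255.255.255)
  172.16.0.0/12 (172.16.0.0 - 172.31.255.255)
  192.168.0.0/16 (192.168.0.0 - 192.168.255.255)
Private (in 172.16.0.0/12)


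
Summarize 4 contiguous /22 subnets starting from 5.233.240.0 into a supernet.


Original prefix: /22
Number of subnets: 4 = 2^2
New prefix = 22 - 2 = 20
Supernet: 5.233.240.0/20


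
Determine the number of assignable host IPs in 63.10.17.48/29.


Host bits = 32 - 29 = 3
Total addresses = 2^3 = 8
Usable = total - 2 (network and broadcast)
Usable hosts: 6


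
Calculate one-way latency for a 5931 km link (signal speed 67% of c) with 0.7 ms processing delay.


Speed = 0.67 * 3e5 km/s = 201000 km/s
Propagation delay = 5931 / 201000 = 0.0295 s = 29.5075 ms
Processing delay = 0.7 ms
Total one-way latency = 30.2075 ms


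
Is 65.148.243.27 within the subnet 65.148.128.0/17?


Subnet network: 65.148.128.0
Test IP AND mask: 65.148.128.0
Yes, 65.148.243.27 is in 65.148.128.0/17


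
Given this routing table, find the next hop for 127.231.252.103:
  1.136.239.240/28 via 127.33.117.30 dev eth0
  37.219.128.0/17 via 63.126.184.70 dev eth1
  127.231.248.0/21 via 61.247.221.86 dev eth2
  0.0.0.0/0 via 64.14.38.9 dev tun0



Longest prefix match for 127.231.252.103:
  /28 1.136.239.240: no
  /17 37.219.128.0: no
  /21 127.231.248.0: MATCH
  /0 0.0.0.0: MATCH
Selected: next-hop 61.247.221.86 via eth2 (matched /21)


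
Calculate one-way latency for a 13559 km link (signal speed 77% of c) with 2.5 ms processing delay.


Speed = 0.77 * 3e5 km/s = 231000 km/s
Propagation delay = 13559 / 231000 = 0.0587 s = 58.697 ms
Processing delay = 2.5 ms
Total one-way latency = 61.197 ms


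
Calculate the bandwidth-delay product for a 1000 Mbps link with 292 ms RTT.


BDP = bandwidth * RTT
= 1000 Mbps * 292 ms
= 1000 * 1e6 * 292 / 1000 bits
= 292000000 bits
= 36500000 bytes
= 35644.5312 KB
BDP = 292000000 bits (36500000 bytes)


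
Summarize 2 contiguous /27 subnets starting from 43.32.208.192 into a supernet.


Original prefix: /27
Number of subnets: 2 = 2^1
New prefix = 27 - 1 = 26
Supernet: 43.32.208.192/26


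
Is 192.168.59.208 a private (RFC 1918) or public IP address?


RFC 1918 private ranges:
  10.0.0.0/8 (10.0.0.0 - 10.255.255.255)
  172.16.0.0/12 (172.16.0.0 - 172.31.255.255)
  192.168.0.0/16 (192.168.0.0 - 192.168.255.255)
Private (in 192.168.0.0/16)


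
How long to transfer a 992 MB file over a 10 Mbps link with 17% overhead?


Effective throughput = 10 * (1 - 17/100) = 8.3 Mbps
File size in Mb = 992 * 8 = 7936 Mb
Time = 7936 / 8.3
Time = 956.1446 seconds


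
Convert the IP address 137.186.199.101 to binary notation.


137 = 10001001
186 = 10111010
199 = 11000111
101 = 01100101
Binary: 10001001.10111010.11000111.01100101


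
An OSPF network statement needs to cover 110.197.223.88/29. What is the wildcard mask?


Subnet mask: 255.255.255.248
Wildcard = 255.255.255.255 - subnet mask
255 - 255 = 0
255 - 255 = 0
255 - 255 = 0
255 - 248 = 7
Wildcard: 0.0.0.7


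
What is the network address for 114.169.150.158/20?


IP:   01110010.10101001.10010110.10011110
Mask: 11111111.11111111.11110000.00000000
AND operation:
Net:  01110010.10101001.10010000.00000000
Network: 114.169.144.0/20


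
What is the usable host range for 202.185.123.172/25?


Network: 202.185.123.128
Broadcast: 202.185.123.255
First usable = network + 1
Last usable = broadcast - 1
Range: 202.185.123.129 to 202.185.123.254


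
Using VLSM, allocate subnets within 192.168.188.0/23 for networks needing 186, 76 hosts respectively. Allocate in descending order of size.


186 hosts -> /24 (254 usable): 192.168.188.0/24
76 hosts -> /25 (126 usable): 192.168.189.0/25
Allocation: 192.168.188.0/24 (186 hosts, 254 usable); 192.168.189.0/25 (76 hosts, 126 usable)


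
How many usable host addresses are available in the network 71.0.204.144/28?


Host bits = 32 - 28 = 4
Total addresses = 2^4 = 16
Usable = total - 2 (network and broadcast)
Usable hosts: 14


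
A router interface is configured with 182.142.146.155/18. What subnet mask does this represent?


/18 means 18 network bits, 14 host bits
Binary: 11111111111111111100000000000000
Mask: 255.255.192.0


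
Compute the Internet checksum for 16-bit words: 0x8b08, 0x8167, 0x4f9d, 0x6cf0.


Sum all words (with carry folding):
+ 0x8b08 = 0x8b08
+ 0x8167 = 0x0c70
+ 0x4f9d = 0x5c0d
+ 0x6cf0 = 0xc8fd
One's complement: ~0xc8fd
Checksum = 0x3702


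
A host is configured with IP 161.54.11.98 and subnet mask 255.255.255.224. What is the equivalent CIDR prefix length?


Binary: 11111111.11111111.11111111.11100000
Count leading 1s
Prefix: /27


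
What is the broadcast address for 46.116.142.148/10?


Network: 46.64.0.0/10
Host bits = 22
Set all host bits to 1:
Broadcast: 46.127.255.255


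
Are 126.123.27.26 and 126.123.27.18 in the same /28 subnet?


Mask: 255.255.255.240
126.123.27.26 AND mask = 126.123.27.16
126.123.27.18 AND mask = 126.123.27.16
Yes, same subnet (126.123.27.16)


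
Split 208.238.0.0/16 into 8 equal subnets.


New prefix = 16 + 3 = 19
Each subnet has 8192 addresses
  208.238.0.0/19
  208.238.32.0/19
  208.238.64.0/19
  208.238.96.0/19
  208.238.128.0/19
  208.238.160.0/19
  208.238.192.0/19
  208.238.224.0/19
Subnets: 208.238.0.0/19, 208.238.32.0/19, 208.238.64.0/19, 208.238.96.0/19, 208.238.128.0/19, 208.238.160.0/19, 208.238.192.0/19, 208.238.224.0/19


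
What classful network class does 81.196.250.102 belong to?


First octet: 81
Binary: 01010001
0xxxxxxx -> Class A (1-126)
Class A, default mask 255.0.0.0 (/8)


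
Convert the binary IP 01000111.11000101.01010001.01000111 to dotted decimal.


01000111 = 71
11000101 = 197
01010001 = 81
01000111 = 71
IP: 71.197.81.71


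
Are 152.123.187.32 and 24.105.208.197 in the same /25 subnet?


Mask: 255.255.255.128
152.123.187.32 AND mask = 152.123.187.0
24.105.208.197 AND mask = 24.105.208.128
No, different subnets (152.123.187.0 vs 24.105.208.128)


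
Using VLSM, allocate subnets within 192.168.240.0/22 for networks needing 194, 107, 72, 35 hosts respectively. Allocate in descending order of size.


194 hosts -> /24 (254 usable): 192.168.240.0/24
107 hosts -> /25 (126 usable): 192.168.241.0/25
72 hosts -> /25 (126 usable): 192.168.241.128/25
35 hosts -> /26 (62 usable): 192.168.242.0/26
Allocation: 192.168.240.0/24 (194 hosts, 254 usable); 192.168.241.0/25 (107 hosts, 126 usable); 192.168.241.128/25 (72 hosts, 126 usable); 192.168.242.0/26 (35 hosts, 62 usable)


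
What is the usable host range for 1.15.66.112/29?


Network: 1.15.66.112
Broadcast: 1.15.66.119
First usable = network + 1
Last usable = broadcast - 1
Range: 1.15.66.113 to 1.15.66.118


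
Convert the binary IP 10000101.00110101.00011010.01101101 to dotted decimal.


10000101 = 133
00110101 = 53
00011010 = 26
01101101 = 109
IP: 133.53.26.109


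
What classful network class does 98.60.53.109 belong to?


First octet: 98
Binary: 01100010
0xxxxxxx -> Class A (1-126)
Class A, default mask 255.0.0.0 (/8)


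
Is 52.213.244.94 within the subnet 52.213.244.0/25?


Subnet network: 52.213.244.0
Test IP AND mask: 52.213.244.0
Yes, 52.213.244.94 is in 52.213.244.0/25


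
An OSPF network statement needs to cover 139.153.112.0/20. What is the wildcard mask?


Subnet mask: 255.255.240.0
Wildcard = 255.255.255.255 - subnet mask
255 - 255 = 0
255 - 255 = 0
255 - 240 = 15
255 - 0 = 255
Wildcard: 0.0.15.255


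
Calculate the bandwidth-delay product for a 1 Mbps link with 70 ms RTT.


BDP = bandwidth * RTT
= 1 Mbps * 70 ms
= 1 * 1e6 * 70 / 1000 bits
= 70000 bits
= 8750 bytes
= 8.5449 KB
BDP = 70000 bits (8750 bytes)


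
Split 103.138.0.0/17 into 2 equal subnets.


New prefix = 17 + 1 = 18
Each subnet has 16384 addresses
  103.138.0.0/18
  103.138.64.0/18
Subnets: 103.138.0.0/18, 103.138.64.0/18


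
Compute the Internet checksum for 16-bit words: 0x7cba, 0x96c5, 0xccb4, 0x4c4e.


Sum all words (with carry folding):
+ 0x7cba = 0x7cba
+ 0x96c5 = 0x1380
+ 0xccb4 = 0xe034
+ 0x4c4e = 0x2c83
One's complement: ~0x2c83
Checksum = 0xd37c


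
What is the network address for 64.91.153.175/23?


IP:   01000000.01011011.10011001.10101111
Mask: 11111111.11111111.11111110.00000000
AND operation:
Net:  01000000.01011011.10011000.00000000
Network: 64.91.152.0/23


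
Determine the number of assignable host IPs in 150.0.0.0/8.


Host bits = 32 - 8 = 24
Total addresses = 2^24 = 16777216
Usable = total - 2 (network and broadcast)
Usable hosts: 16777214


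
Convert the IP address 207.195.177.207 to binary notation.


207 = 11001111
195 = 11000011
177 = 10110001
207 = 11001111
Binary: 11001111.11000011.10110001.11001111


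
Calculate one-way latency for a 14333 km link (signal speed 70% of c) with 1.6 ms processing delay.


Speed = 0.7 * 3e5 km/s = 210000 km/s
Propagation delay = 14333 / 210000 = 0.0683 s = 68.2524 ms
Processing delay = 1.6 ms
Total one-way latency = 69.8524 ms


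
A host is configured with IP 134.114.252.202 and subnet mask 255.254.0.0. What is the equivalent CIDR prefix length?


Binary: 11111111.11111110.00000000.00000000
Count leading 1s
Prefix: /15


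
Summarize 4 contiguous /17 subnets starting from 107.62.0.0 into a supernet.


Original prefix: /17
Number of subnets: 4 = 2^2
New prefix = 17 - 2 = 15
Supernet: 107.62.0.0/15


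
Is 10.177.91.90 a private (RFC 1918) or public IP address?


RFC 1918 private ranges:
  10.0.0.0/8 (10.0.0.0 - 10.255.255.255)
  172.16.0.0/12 (172.16.0.0 - 172.31.255.255)
  192.168.0.0/16 (192.168.0.0 - 192.168.255.255)
Private (in 10.0.0.0/8)


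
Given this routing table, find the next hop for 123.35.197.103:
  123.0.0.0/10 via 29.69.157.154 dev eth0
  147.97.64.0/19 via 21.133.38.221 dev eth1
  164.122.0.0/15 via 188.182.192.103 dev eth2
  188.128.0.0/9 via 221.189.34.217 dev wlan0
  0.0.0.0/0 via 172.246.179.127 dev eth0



Longest prefix match for 123.35.197.103:
  /10 123.0.0.0: MATCH
  /19 147.97.64.0: no
  /15 164.122.0.0: no
  /9 188.128.0.0: no
  /0 0.0.0.0: MATCH
Selected: next-hop 29.69.157.154 via eth0 (matched /10)


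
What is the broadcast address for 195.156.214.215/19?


Network: 195.156.192.0/19
Host bits = 13
Set all host bits to 1:
Broadcast: 195.156.223.255


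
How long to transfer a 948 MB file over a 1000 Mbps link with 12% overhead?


Effective throughput = 1000 * (1 - 12/100) = 880 Mbps
File size in Mb = 948 * 8 = 7584 Mb
Time = 7584 / 880
Time = 8.6182 seconds


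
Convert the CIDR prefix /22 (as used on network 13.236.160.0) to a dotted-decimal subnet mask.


/22 means 22 network bits, 10 host bits
Binary: 11111111111111111111110000000000
Mask: 255.255.252.0


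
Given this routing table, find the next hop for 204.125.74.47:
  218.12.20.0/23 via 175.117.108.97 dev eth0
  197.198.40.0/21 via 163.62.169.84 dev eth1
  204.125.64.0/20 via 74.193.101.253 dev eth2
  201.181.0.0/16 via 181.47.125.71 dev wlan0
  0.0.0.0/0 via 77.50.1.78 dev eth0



Longest prefix match for 204.125.74.47:
  /23 218.12.20.0: no
  /21 197.198.40.0: no
  /20 204.125.64.0: MATCH
  /16 201.181.0.0: no
  /0 0.0.0.0: MATCH
Selected: next-hop 74.193.101.253 via eth2 (matched /20)
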